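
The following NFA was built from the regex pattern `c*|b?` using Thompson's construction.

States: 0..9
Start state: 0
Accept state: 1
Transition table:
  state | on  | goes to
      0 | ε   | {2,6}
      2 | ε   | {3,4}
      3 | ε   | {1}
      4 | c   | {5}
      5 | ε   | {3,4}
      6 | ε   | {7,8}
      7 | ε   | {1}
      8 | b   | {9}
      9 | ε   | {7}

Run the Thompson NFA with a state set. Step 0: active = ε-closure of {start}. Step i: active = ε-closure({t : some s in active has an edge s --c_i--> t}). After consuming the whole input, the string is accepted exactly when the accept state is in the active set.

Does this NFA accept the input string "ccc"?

Answer: ACCEPT

Steps:
initial (ε-close {0}): {0,1,2,3,4,6,7,8}
'c' @ 1: {1,3,4,5}  ✓accept
'c' @ 2: {1,3,4,5}  ✓accept
'c' @ 3: {1,3,4,5}  ✓accept
end set {1,3,4,5} — state 1 in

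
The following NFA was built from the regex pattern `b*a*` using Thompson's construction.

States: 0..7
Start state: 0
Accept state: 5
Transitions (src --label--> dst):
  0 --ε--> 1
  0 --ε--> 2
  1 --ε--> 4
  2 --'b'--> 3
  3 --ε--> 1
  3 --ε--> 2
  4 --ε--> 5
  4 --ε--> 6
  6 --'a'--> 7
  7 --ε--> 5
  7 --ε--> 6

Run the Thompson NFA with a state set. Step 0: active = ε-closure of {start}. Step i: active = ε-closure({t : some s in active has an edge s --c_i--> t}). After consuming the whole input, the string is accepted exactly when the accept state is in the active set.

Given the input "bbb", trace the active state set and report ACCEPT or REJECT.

Answer: ACCEPT

Steps:
initial (ε-close {0}): {0,1,2,4,5,6}
'b' @ 1: {1,2,3,4,5,6}  (accept∈set)
'b' @ 2: {1,2,3,4,5,6}  (accept∈set)
'b' @ 3: {1,2,3,4,5,6}  (accept∈set)
after full input: {1,2,3,4,5,6}  (accept=5 in)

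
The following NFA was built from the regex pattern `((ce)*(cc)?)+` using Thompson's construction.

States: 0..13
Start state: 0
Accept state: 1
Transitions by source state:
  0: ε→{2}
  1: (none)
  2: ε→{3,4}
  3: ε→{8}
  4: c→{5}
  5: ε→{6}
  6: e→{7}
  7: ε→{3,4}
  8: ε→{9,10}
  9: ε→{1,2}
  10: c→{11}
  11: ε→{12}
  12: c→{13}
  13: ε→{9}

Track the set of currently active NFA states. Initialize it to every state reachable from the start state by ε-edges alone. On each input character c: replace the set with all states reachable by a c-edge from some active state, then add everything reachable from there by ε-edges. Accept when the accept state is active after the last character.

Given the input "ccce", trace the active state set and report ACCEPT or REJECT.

initial (ε-close {0}): {0,1,2,3,4,8,9,10}
'c' @ 1: {5,6,11,12}
'c' @ 2: {1,2,3,4,8,9,10,13}  [accepting]
'c' @ 3: {5,6,11,12}
'e' @ 4: {1,2,3,4,7,8,9,10}  [accepting]
after full input: {1,2,3,4,7,8,9,10}  (accept=1 in)

Answer: ACCEPT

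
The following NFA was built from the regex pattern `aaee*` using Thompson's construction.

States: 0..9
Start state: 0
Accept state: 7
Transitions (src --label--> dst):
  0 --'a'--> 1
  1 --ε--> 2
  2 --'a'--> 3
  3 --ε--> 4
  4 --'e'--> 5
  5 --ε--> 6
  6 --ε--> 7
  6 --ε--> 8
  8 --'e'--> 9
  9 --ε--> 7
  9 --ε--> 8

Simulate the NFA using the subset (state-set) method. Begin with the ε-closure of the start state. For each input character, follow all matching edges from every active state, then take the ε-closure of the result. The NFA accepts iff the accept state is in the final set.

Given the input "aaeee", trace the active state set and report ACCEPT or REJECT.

S₀ = ε-closure({0}) = {0}
'a' @ 1: {1,2}
'a' @ 2: {3,4}
'e' @ 3: {5,6,7,8}  ✓accept
'e' @ 4: {7,8,9}  ✓accept
'e' @ 5: {7,8,9}  ✓accept
final: {7,8,9}; accept 7 in set

Answer: ACCEPT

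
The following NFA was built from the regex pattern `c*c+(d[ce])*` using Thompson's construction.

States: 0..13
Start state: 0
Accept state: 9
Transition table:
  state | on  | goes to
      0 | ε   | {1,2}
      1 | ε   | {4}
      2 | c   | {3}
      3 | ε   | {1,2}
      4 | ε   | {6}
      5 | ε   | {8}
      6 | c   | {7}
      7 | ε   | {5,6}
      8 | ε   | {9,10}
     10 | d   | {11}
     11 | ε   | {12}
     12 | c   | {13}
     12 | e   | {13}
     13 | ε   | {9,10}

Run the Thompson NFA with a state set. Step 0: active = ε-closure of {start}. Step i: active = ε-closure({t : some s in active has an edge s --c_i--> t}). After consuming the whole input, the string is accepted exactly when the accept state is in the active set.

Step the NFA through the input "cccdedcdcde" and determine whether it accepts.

start: ε-closure({0}) = {0,1,2,4,6}
'c' @ 1: {1,2,3,4,5,6,7,8,9,10}  ✓accept
'c' @ 2: {1,2,3,4,5,6,7,8,9,10}  ✓accept
'c' @ 3: {1,2,3,4,5,6,7,8,9,10}  ✓accept
'd' @ 4: {11,12}
'e' @ 5: {9,10,13}  ✓accept
'd' @ 6: {11,12}
'c' @ 7: {9,10,13}  ✓accept
'd' @ 8: {11,12}
'c' @ 9: {9,10,13}  ✓accept
'd' @ 10: {11,12}
'e' @ 11: {9,10,13}  ✓accept
after full input: {9,10,13}  (accept=9 in)

Answer: ACCEPT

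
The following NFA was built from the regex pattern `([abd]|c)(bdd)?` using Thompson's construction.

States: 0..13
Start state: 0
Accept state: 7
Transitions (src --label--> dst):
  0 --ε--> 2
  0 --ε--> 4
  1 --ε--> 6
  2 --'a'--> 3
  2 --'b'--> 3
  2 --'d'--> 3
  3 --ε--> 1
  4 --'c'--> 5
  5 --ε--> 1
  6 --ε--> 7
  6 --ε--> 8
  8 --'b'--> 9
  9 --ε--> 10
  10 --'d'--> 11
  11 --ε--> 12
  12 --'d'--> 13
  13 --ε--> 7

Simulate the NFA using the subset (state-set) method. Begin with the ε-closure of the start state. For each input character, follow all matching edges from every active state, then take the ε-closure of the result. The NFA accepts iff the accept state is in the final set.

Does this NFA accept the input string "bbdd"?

Answer: ACCEPT

Derivation:
initial (ε-close {0}): {0,2,4}
'b' @ 1: {1,3,6,7,8}  [accepting]
'b' @ 2: {9,10}
'd' @ 3: {11,12}
'd' @ 4: {7,13}  [accepting]
end set {7,13} — state 7 in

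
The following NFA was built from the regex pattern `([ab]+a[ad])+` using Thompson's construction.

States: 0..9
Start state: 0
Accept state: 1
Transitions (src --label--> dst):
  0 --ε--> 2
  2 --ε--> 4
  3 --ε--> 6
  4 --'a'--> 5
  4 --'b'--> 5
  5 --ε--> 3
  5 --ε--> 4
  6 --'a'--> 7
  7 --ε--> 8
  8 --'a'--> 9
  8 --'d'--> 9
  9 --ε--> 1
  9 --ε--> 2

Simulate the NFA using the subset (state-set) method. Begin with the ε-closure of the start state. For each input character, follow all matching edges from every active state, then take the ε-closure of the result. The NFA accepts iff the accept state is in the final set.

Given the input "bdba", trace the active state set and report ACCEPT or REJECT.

Answer: REJECT

Steps:
S₀ = ε-closure({0}) = {0,2,4}
'b' @ 1: {3,4,5,6}
'd' @ 2: {}  — dead — no transitions
rest 'ba' ignored (set empty)
final: {}; accept 1 not in set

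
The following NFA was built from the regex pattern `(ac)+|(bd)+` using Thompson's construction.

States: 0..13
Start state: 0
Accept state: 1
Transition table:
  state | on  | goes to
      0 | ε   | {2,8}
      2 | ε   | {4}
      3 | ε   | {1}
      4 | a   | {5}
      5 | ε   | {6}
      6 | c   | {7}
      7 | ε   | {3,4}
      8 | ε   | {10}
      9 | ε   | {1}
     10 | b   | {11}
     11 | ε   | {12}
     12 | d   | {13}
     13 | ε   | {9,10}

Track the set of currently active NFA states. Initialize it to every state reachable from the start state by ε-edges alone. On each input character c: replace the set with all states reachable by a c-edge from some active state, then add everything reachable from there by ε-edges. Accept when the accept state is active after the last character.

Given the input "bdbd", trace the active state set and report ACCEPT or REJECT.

Answer: ACCEPT

Derivation:
start: ε-closure({0}) = {0,2,4,8,10}
'b' @ 1: {11,12}
'd' @ 2: {1,9,10,13}  [accepting]
'b' @ 3: {11,12}
'd' @ 4: {1,9,10,13}  [accepting]
after full input: {1,9,10,13}  (accept=1 in)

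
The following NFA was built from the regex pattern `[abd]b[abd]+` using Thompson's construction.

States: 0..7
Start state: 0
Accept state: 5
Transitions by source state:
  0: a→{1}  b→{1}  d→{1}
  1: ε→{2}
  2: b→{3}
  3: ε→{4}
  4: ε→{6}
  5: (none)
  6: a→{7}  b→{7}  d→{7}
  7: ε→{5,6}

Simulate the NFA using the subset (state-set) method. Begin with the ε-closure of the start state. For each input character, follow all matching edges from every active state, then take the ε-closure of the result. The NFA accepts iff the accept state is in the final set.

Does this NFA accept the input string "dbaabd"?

S₀ = ε-closure({0}) = {0}
'd' @ 1: {1,2}
'b' @ 2: {3,4,6}
'a' @ 3: {5,6,7}  ✓accept
'a' @ 4: {5,6,7}  ✓accept
'b' @ 5: {5,6,7}  ✓accept
'd' @ 6: {5,6,7}  ✓accept
final: {5,6,7}; accept 5 in set

Answer: ACCEPT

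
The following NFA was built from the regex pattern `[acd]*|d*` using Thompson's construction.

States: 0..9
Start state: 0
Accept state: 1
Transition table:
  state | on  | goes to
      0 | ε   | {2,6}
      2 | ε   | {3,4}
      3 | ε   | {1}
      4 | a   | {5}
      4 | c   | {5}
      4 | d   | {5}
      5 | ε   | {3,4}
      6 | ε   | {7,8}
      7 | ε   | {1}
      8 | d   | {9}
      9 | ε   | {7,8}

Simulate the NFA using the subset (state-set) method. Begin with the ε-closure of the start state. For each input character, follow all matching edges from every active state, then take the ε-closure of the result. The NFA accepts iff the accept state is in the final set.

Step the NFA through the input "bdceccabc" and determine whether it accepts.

Answer: REJECT

Trace:
S₀ = ε-closure({0}) = {0,1,2,3,4,6,7,8}
'b' @ 1: {}  — state set empty
rest 'dceccabc' ignored (set empty)
end set {} — state 1 not in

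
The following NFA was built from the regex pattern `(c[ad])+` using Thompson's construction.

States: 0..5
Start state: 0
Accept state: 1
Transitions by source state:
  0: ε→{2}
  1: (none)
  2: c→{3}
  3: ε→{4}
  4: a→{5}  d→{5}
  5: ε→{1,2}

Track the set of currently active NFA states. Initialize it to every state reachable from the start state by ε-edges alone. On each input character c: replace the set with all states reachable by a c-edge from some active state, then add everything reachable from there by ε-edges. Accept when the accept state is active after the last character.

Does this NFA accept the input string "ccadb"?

Answer: REJECT

Trace:
S₀ = ε-closure({0}) = {0,2}
'c' @ 1: {3,4}
'c' @ 2: {}  — dead — no transitions
rest 'adb' ignored (set empty)
end set {} — state 1 not in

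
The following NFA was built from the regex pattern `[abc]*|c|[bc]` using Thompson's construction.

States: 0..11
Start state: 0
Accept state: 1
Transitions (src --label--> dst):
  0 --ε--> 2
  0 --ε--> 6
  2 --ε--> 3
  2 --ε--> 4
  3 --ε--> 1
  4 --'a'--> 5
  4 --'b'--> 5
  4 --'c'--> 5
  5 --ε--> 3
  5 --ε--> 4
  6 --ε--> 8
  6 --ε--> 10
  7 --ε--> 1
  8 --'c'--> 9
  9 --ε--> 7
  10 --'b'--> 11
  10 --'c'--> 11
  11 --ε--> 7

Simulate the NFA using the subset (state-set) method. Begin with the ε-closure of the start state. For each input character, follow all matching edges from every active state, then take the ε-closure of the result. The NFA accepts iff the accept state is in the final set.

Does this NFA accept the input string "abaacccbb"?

Answer: ACCEPT

Steps:
start: ε-closure({0}) = {0,1,2,3,4,6,8,10}
'a' @ 1: {1,3,4,5}  (accept∈set)
'b' @ 2: {1,3,4,5}  (accept∈set)
'a' @ 3: {1,3,4,5}  (accept∈set)
'a' @ 4: {1,3,4,5}  (accept∈set)
'c' @ 5: {1,3,4,5}  (accept∈set)
'c' @ 6: {1,3,4,5}  (accept∈set)
'c' @ 7: {1,3,4,5}  (accept∈set)
'b' @ 8: {1,3,4,5}  (accept∈set)
'b' @ 9: {1,3,4,5}  (accept∈set)
end set {1,3,4,5} — state 1 in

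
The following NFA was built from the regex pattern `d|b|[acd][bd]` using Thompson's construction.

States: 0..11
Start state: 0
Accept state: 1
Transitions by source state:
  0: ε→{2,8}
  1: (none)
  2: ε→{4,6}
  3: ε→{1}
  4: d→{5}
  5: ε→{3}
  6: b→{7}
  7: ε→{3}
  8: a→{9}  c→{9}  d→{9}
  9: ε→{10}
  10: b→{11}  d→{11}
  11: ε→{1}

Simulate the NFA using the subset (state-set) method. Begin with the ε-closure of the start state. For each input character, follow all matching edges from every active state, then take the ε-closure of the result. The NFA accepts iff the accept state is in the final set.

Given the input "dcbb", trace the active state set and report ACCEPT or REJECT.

Answer: REJECT

Trace:
initial (ε-close {0}): {0,2,4,6,8}
'd' @ 1: {1,3,5,9,10}  ✓accept
'c' @ 2: {}  — state set empty
rest 'bb' ignored (set empty)
after full input: {}  (accept=1 not in)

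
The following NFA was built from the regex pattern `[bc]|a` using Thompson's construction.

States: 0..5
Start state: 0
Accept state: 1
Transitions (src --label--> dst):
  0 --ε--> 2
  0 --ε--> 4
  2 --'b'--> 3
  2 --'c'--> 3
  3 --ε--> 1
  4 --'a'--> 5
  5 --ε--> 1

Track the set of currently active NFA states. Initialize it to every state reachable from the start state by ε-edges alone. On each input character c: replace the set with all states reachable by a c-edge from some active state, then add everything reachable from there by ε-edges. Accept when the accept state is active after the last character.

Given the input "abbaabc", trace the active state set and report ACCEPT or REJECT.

Answer: REJECT

Trace:
initial (ε-close {0}): {0,2,4}
'a' @ 1: {1,5}  [accepting]
'b' @ 2: {}  — state set empty
rest 'baabc' ignored (set empty)
end set {} — state 1 not in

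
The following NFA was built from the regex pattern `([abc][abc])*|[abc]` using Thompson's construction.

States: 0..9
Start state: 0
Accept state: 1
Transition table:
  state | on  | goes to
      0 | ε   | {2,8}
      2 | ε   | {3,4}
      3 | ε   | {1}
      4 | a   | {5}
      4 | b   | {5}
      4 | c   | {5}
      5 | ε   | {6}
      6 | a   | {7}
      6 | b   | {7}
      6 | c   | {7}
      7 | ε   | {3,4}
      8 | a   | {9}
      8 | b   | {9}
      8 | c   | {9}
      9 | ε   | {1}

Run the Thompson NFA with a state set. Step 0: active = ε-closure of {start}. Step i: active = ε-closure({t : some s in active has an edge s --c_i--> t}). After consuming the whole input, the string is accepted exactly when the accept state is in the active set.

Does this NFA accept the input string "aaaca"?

Answer: REJECT

Trace:
S₀ = ε-closure({0}) = {0,1,2,3,4,8}
'a' @ 1: {1,5,6,9}  ✓accept
'a' @ 2: {1,3,4,7}  ✓accept
'a' @ 3: {5,6}
'c' @ 4: {1,3,4,7}  ✓accept
'a' @ 5: {5,6}
end set {5,6} — state 1 not in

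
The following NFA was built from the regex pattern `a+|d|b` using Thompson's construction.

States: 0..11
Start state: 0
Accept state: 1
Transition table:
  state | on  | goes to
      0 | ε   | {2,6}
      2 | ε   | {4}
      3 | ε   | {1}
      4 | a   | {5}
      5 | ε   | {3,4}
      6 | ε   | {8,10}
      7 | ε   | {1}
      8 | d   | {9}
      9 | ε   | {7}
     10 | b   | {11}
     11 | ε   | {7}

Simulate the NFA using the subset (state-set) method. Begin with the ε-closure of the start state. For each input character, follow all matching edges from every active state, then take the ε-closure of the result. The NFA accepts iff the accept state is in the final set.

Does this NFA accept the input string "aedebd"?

initial (ε-close {0}): {0,2,4,6,8,10}
'a' @ 1: {1,3,4,5}  (accept∈set)
'e' @ 2: {}  — dead — no transitions
rest 'debd' ignored (set empty)
end set {} — state 1 not in

Answer: REJECT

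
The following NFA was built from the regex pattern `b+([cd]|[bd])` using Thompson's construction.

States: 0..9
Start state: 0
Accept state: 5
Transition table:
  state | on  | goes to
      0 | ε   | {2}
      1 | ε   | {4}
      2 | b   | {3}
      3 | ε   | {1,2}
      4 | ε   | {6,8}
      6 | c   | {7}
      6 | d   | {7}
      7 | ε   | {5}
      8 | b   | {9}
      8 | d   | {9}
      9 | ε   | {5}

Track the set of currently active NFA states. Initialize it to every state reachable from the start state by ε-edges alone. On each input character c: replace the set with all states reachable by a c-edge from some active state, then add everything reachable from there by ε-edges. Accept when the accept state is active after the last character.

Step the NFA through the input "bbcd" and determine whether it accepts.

S₀ = ε-closure({0}) = {0,2}
'b' @ 1: {1,2,3,4,6,8}
'b' @ 2: {1,2,3,4,5,6,8,9}  [accepting]
'c' @ 3: {5,7}  [accepting]
'd' @ 4: {}  — no active states
after full input: {}  (accept=5 not in)

Answer: REJECT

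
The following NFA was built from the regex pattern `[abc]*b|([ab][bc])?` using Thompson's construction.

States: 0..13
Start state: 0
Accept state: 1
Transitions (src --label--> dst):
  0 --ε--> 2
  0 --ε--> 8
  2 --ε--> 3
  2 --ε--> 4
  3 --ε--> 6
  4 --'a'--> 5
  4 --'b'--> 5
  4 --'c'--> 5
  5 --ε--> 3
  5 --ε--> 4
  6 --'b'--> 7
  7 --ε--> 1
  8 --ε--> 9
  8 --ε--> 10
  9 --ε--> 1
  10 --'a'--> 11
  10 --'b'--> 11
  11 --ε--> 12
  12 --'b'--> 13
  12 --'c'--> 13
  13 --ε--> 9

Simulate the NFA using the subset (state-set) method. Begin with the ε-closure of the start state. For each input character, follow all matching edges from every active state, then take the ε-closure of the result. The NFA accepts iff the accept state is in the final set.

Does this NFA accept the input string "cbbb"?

start: ε-closure({0}) = {0,1,2,3,4,6,8,9,10}
'c' @ 1: {3,4,5,6}
'b' @ 2: {1,3,4,5,6,7}  ✓accept
'b' @ 3: {1,3,4,5,6,7}  ✓accept
'b' @ 4: {1,3,4,5,6,7}  ✓accept
end set {1,3,4,5,6,7} — state 1 in

Answer: ACCEPT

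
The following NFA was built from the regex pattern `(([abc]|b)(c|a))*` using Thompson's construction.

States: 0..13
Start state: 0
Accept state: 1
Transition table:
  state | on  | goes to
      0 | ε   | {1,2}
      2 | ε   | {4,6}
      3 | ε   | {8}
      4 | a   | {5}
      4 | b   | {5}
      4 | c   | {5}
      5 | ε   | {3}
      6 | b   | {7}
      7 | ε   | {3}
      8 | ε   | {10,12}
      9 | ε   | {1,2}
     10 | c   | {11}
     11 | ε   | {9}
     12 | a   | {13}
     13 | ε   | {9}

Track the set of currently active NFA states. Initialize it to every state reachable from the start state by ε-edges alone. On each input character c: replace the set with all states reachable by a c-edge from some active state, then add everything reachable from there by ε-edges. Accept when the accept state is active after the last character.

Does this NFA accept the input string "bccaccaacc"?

S₀ = ε-closure({0}) = {0,1,2,4,6}
'b' @ 1: {3,5,7,8,10,12}
'c' @ 2: {1,2,4,6,9,11}  ✓accept
'c' @ 3: {3,5,8,10,12}
'a' @ 4: {1,2,4,6,9,13}  ✓accept
'c' @ 5: {3,5,8,10,12}
'c' @ 6: {1,2,4,6,9,11}  ✓accept
'a' @ 7: {3,5,8,10,12}
'a' @ 8: {1,2,4,6,9,13}  ✓accept
'c' @ 9: {3,5,8,10,12}
'c' @ 10: {1,2,4,6,9,11}  ✓accept
after full input: {1,2,4,6,9,11}  (accept=1 in)

Answer: ACCEPT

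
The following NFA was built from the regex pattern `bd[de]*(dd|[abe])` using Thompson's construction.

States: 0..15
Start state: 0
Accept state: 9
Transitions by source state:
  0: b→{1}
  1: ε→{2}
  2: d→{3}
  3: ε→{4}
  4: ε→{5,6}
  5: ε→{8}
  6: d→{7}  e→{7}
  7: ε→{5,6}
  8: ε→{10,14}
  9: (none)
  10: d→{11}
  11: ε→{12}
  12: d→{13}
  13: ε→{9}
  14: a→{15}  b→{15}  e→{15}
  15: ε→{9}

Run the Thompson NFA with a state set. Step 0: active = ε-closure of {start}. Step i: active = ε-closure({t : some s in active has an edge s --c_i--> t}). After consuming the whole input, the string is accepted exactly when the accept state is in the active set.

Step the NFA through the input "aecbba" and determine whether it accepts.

Answer: REJECT

Steps:
S₀ = ε-closure({0}) = {0}
'a' @ 1: {}  — state set empty
rest 'ecbba' ignored (set empty)
final: {}; accept 9 not in set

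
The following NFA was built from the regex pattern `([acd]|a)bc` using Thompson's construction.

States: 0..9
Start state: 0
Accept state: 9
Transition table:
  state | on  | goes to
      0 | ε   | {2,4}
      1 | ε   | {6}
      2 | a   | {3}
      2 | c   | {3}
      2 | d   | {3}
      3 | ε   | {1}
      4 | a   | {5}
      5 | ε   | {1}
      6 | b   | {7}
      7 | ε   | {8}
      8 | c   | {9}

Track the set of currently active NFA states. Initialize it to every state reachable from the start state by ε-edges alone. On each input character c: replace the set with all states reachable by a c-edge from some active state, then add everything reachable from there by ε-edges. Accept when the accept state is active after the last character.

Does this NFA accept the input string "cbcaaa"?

S₀ = ε-closure({0}) = {0,2,4}
'c' @ 1: {1,3,6}
'b' @ 2: {7,8}
'c' @ 3: {9}  [accepting]
'a' @ 4: {}  — dead — no transitions
rest 'aa' ignored (set empty)
end set {} — state 9 not in

Answer: REJECT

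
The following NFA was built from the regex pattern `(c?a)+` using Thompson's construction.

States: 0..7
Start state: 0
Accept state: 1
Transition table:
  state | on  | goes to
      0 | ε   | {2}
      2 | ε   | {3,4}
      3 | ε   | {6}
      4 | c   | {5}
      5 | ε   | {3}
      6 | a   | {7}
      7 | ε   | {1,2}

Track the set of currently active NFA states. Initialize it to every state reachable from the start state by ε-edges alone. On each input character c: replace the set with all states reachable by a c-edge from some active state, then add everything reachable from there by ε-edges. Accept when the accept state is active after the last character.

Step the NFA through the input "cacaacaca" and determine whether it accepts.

start: ε-closure({0}) = {0,2,3,4,6}
'c' @ 1: {3,5,6}
'a' @ 2: {1,2,3,4,6,7}  (accept∈set)
'c' @ 3: {3,5,6}
'a' @ 4: {1,2,3,4,6,7}  (accept∈set)
'a' @ 5: {1,2,3,4,6,7}  (accept∈set)
'c' @ 6: {3,5,6}
'a' @ 7: {1,2,3,4,6,7}  (accept∈set)
'c' @ 8: {3,5,6}
'a' @ 9: {1,2,3,4,6,7}  (accept∈set)
end set {1,2,3,4,6,7} — state 1 in

Answer: ACCEPT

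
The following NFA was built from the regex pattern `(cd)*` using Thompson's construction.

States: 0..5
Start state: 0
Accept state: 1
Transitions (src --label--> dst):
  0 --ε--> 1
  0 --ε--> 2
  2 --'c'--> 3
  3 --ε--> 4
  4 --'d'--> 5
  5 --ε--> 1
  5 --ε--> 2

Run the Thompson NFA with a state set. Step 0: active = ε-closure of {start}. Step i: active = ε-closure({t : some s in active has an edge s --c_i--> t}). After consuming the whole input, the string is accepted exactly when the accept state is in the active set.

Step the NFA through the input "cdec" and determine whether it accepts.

S₀ = ε-closure({0}) = {0,1,2}
'c' @ 1: {3,4}
'd' @ 2: {1,2,5}  [accepting]
'e' @ 3: {}  — no active states
rest 'c' ignored (set empty)
end set {} — state 1 not in

Answer: REJECT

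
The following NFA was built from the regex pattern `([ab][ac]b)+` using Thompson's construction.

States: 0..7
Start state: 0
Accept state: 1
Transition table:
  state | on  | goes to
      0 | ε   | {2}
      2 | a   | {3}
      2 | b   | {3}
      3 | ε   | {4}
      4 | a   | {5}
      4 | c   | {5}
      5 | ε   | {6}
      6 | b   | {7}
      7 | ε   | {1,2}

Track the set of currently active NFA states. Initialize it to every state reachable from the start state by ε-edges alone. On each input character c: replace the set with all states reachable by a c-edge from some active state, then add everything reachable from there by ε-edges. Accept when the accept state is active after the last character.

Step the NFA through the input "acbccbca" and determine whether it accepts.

S₀ = ε-closure({0}) = {0,2}
'a' @ 1: {3,4}
'c' @ 2: {5,6}
'b' @ 3: {1,2,7}  ✓accept
'c' @ 4: {}  — no active states
rest 'cbca' ignored (set empty)
end set {} — state 1 not in

Answer: REJECT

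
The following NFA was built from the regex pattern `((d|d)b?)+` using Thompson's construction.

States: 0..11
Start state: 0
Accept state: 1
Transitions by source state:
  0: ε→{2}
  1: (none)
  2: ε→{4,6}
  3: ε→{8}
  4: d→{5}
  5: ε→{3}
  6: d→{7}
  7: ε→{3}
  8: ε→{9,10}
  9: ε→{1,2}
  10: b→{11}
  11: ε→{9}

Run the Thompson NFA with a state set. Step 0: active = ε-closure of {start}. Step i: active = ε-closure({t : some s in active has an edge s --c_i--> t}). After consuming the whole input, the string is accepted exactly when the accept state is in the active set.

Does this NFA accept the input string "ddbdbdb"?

S₀ = ε-closure({0}) = {0,2,4,6}
'd' @ 1: {1,2,3,4,5,6,7,8,9,10}  ✓accept
'd' @ 2: {1,2,3,4,5,6,7,8,9,10}  ✓accept
'b' @ 3: {1,2,4,6,9,11}  ✓accept
'd' @ 4: {1,2,3,4,5,6,7,8,9,10}  ✓accept
'b' @ 5: {1,2,4,6,9,11}  ✓accept
'd' @ 6: {1,2,3,4,5,6,7,8,9,10}  ✓accept
'b' @ 7: {1,2,4,6,9,11}  ✓accept
after full input: {1,2,4,6,9,11}  (accept=1 in)

Answer: ACCEPT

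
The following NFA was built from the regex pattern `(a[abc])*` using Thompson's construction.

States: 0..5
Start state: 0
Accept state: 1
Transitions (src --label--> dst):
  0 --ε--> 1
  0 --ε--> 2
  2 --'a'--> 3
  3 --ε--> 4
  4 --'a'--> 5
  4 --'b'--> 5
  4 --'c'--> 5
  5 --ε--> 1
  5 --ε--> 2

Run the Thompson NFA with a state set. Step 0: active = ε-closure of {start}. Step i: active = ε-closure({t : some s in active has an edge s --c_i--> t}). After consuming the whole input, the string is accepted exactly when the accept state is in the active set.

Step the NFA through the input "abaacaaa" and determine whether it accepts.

Answer: REJECT

Trace:
initial (ε-close {0}): {0,1,2}
'a' @ 1: {3,4}
'b' @ 2: {1,2,5}  ✓accept
'a' @ 3: {3,4}
'a' @ 4: {1,2,5}  ✓accept
'c' @ 5: {}  — no active states
rest 'aaa' ignored (set empty)
final: {}; accept 1 not in set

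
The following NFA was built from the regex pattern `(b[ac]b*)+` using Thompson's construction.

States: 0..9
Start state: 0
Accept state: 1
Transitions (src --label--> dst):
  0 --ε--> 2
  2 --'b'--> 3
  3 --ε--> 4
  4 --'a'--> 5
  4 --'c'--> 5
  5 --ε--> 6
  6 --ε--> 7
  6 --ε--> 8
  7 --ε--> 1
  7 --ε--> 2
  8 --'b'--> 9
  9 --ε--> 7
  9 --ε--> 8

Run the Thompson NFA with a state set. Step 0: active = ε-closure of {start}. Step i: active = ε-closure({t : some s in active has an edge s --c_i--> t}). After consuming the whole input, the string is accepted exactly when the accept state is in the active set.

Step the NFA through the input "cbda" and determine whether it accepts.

start: ε-closure({0}) = {0,2}
'c' @ 1: {}  — no active states
rest 'bda' ignored (set empty)
final: {}; accept 1 not in set

Answer: REJECT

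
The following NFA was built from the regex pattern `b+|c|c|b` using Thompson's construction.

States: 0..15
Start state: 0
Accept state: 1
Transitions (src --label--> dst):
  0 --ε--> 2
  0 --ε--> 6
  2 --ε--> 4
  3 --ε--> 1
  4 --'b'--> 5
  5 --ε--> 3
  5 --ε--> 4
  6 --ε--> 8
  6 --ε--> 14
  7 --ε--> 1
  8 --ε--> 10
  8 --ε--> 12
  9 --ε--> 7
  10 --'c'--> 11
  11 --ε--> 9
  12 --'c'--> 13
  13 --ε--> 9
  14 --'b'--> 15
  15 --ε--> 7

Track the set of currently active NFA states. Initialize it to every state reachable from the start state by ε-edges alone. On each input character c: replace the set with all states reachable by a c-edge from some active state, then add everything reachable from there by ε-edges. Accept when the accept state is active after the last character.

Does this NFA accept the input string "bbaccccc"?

Answer: REJECT

Steps:
initial (ε-close {0}): {0,2,4,6,8,10,12,14}
'b' @ 1: {1,3,4,5,7,15}  [accepting]
'b' @ 2: {1,3,4,5}  [accepting]
'a' @ 3: {}  — dead — no transitions
rest 'ccccc' ignored (set empty)
after full input: {}  (accept=1 not in)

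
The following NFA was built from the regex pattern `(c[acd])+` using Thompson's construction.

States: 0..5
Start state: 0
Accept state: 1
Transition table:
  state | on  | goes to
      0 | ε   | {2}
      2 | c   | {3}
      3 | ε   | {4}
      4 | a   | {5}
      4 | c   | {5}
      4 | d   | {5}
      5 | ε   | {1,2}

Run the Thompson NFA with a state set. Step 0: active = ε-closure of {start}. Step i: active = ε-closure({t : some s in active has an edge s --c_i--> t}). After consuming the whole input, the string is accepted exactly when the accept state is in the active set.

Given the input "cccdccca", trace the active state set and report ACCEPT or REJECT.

Answer: ACCEPT

Steps:
S₀ = ε-closure({0}) = {0,2}
'c' @ 1: {3,4}
'c' @ 2: {1,2,5}  (accept∈set)
'c' @ 3: {3,4}
'd' @ 4: {1,2,5}  (accept∈set)
'c' @ 5: {3,4}
'c' @ 6: {1,2,5}  (accept∈set)
'c' @ 7: {3,4}
'a' @ 8: {1,2,5}  (accept∈set)
end set {1,2,5} — state 1 in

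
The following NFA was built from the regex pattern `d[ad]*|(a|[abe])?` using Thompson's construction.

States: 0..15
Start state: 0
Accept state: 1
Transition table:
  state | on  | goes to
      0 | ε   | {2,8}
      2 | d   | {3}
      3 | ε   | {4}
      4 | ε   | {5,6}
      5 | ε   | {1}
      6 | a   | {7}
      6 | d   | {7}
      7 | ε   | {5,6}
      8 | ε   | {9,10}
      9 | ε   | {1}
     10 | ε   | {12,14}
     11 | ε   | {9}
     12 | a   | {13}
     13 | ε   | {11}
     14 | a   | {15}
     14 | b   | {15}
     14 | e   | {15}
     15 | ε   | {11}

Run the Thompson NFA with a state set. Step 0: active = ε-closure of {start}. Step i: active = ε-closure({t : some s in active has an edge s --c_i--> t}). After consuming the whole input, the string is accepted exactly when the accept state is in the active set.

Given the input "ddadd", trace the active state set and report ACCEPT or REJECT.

start: ε-closure({0}) = {0,1,2,8,9,10,12,14}
'd' @ 1: {1,3,4,5,6}  ✓accept
'd' @ 2: {1,5,6,7}  ✓accept
'a' @ 3: {1,5,6,7}  ✓accept
'd' @ 4: {1,5,6,7}  ✓accept
'd' @ 5: {1,5,6,7}  ✓accept
after full input: {1,5,6,7}  (accept=1 in)

Answer: ACCEPT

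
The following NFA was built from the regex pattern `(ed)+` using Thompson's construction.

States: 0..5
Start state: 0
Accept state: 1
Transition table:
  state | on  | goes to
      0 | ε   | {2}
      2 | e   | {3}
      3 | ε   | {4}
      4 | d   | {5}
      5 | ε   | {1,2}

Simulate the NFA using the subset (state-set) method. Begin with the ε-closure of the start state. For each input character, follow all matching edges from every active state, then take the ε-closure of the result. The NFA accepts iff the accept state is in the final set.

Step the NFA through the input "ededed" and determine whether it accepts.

Answer: ACCEPT

Steps:
S₀ = ε-closure({0}) = {0,2}
'e' @ 1: {3,4}
'd' @ 2: {1,2,5}  [accepting]
'e' @ 3: {3,4}
'd' @ 4: {1,2,5}  [accepting]
'e' @ 5: {3,4}
'd' @ 6: {1,2,5}  [accepting]
after full input: {1,2,5}  (accept=1 in)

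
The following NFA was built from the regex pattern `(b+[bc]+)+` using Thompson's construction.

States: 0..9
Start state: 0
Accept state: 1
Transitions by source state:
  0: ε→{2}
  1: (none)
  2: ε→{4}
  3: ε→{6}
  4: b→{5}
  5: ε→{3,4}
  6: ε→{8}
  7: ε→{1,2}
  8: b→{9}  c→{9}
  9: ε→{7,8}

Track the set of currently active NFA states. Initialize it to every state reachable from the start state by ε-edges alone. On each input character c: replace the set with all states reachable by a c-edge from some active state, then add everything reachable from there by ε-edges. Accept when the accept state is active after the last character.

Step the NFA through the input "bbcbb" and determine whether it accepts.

Answer: ACCEPT

Trace:
initial (ε-close {0}): {0,2,4}
'b' @ 1: {3,4,5,6,8}
'b' @ 2: {1,2,3,4,5,6,7,8,9}  (accept∈set)
'c' @ 3: {1,2,4,7,8,9}  (accept∈set)
'b' @ 4: {1,2,3,4,5,6,7,8,9}  (accept∈set)
'b' @ 5: {1,2,3,4,5,6,7,8,9}  (accept∈set)
after full input: {1,2,3,4,5,6,7,8,9}  (accept=1 in)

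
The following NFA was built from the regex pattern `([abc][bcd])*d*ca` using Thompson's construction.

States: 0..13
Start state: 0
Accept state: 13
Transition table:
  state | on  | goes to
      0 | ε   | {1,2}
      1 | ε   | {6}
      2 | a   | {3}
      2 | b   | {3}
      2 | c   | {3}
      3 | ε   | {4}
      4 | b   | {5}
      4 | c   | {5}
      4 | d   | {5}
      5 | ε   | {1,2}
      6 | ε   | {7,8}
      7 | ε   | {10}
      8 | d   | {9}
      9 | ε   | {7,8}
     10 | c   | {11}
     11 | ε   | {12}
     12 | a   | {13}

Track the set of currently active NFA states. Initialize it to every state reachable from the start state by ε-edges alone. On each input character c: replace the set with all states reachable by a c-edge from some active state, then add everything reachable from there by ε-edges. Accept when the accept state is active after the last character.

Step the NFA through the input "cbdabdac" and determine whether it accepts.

Answer: REJECT

Steps:
start: ε-closure({0}) = {0,1,2,6,7,8,10}
'c' @ 1: {3,4,11,12}
'b' @ 2: {1,2,5,6,7,8,10}
'd' @ 3: {7,8,9,10}
'a' @ 4: {}  — dead — no transitions
rest 'bdac' ignored (set empty)
end set {} — state 13 not in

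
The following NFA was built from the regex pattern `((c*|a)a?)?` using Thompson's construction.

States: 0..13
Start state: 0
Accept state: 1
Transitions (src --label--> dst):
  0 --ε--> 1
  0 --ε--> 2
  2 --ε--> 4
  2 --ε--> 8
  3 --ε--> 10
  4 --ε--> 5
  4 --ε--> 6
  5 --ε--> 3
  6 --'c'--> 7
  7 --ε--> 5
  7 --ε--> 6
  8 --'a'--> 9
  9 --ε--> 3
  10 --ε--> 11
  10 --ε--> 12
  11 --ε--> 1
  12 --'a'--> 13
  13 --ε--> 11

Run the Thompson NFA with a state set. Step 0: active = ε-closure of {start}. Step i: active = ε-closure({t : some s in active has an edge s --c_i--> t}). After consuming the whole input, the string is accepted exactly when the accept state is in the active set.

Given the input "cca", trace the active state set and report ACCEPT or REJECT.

Answer: ACCEPT

Trace:
initial (ε-close {0}): {0,1,2,3,4,5,6,8,10,11,12}
'c' @ 1: {1,3,5,6,7,10,11,12}  (accept∈set)
'c' @ 2: {1,3,5,6,7,10,11,12}  (accept∈set)
'a' @ 3: {1,11,13}  (accept∈set)
final: {1,11,13}; accept 1 in set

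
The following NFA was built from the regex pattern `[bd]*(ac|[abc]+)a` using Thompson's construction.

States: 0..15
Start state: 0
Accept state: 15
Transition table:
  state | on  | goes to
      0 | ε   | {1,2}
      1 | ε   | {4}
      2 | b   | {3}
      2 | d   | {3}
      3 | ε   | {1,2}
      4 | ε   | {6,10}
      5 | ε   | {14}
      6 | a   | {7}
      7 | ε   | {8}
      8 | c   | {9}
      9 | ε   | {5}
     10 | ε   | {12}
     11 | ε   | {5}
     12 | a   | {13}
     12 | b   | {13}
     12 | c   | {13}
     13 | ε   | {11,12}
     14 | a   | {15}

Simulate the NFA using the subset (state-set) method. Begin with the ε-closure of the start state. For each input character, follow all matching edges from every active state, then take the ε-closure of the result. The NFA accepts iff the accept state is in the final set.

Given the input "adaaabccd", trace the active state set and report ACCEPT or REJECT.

Answer: REJECT

Steps:
start: ε-closure({0}) = {0,1,2,4,6,10,12}
'a' @ 1: {5,7,8,11,12,13,14}
'd' @ 2: {}  — dead — no transitions
rest 'aaabccd' ignored (set empty)
after full input: {}  (accept=15 not in)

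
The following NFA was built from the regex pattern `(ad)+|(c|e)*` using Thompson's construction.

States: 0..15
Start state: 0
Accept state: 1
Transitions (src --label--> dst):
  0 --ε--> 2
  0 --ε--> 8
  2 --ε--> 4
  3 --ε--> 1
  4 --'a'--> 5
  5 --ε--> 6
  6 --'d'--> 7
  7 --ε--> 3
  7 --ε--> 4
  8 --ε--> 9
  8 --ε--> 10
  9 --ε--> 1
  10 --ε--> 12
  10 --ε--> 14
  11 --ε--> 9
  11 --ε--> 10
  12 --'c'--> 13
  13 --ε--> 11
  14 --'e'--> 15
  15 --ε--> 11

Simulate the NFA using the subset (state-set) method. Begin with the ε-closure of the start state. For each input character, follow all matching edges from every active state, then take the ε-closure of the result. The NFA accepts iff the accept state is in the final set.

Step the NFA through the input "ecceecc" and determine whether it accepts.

S₀ = ε-closure({0}) = {0,1,2,4,8,9,10,12,14}
'e' @ 1: {1,9,10,11,12,14,15}  [accepting]
'c' @ 2: {1,9,10,11,12,13,14}  [accepting]
'c' @ 3: {1,9,10,11,12,13,14}  [accepting]
'e' @ 4: {1,9,10,11,12,14,15}  [accepting]
'e' @ 5: {1,9,10,11,12,14,15}  [accepting]
'c' @ 6: {1,9,10,11,12,13,14}  [accepting]
'c' @ 7: {1,9,10,11,12,13,14}  [accepting]
final: {1,9,10,11,12,13,14}; accept 1 in set

Answer: ACCEPT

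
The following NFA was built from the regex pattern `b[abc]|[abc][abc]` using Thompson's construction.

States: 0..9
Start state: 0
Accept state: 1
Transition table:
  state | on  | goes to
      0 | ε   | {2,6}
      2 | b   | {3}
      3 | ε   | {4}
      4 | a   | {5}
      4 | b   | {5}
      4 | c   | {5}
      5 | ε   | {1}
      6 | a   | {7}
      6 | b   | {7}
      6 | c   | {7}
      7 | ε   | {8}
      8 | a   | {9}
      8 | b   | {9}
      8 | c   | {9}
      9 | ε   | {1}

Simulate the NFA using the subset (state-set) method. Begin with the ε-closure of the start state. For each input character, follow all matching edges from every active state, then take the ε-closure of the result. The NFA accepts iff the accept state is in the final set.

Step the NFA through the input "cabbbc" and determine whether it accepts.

Answer: REJECT

Derivation:
initial (ε-close {0}): {0,2,6}
'c' @ 1: {7,8}
'a' @ 2: {1,9}  ✓accept
'b' @ 3: {}  — dead — no transitions
rest 'bbc' ignored (set empty)
final: {}; accept 1 not in set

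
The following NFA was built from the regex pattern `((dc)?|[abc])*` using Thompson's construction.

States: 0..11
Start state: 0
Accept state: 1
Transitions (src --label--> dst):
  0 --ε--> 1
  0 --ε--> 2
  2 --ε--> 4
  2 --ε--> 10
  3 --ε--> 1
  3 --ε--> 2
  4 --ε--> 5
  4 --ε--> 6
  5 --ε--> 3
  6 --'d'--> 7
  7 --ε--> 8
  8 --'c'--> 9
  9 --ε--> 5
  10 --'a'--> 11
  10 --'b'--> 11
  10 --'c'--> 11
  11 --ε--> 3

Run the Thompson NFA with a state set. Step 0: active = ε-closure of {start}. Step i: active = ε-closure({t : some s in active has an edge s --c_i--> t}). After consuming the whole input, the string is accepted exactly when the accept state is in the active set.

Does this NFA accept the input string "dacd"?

Answer: REJECT

Steps:
S₀ = ε-closure({0}) = {0,1,2,3,4,5,6,10}
'd' @ 1: {7,8}
'a' @ 2: {}  — no active states
rest 'cd' ignored (set empty)
end set {} — state 1 not in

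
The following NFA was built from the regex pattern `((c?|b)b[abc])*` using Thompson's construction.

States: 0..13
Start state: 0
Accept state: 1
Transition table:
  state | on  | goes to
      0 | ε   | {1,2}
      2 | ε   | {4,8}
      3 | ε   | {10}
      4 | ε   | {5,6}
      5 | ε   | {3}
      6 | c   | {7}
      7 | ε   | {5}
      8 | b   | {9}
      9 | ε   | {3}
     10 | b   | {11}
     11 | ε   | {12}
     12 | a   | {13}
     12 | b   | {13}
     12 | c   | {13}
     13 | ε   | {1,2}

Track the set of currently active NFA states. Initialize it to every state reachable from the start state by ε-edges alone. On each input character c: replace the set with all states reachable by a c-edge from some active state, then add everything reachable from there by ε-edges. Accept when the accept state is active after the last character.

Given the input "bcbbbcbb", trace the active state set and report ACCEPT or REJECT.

start: ε-closure({0}) = {0,1,2,3,4,5,6,8,10}
'b' @ 1: {3,9,10,11,12}
'c' @ 2: {1,2,3,4,5,6,8,10,13}  (accept∈set)
'b' @ 3: {3,9,10,11,12}
'b' @ 4: {1,2,3,4,5,6,8,10,11,12,13}  (accept∈set)
'b' @ 5: {1,2,3,4,5,6,8,9,10,11,12,13}  (accept∈set)
'c' @ 6: {1,2,3,4,5,6,7,8,10,13}  (accept∈set)
'b' @ 7: {3,9,10,11,12}
'b' @ 8: {1,2,3,4,5,6,8,10,11,12,13}  (accept∈set)
end set {1,2,3,4,5,6,8,10,11,12,13} — state 1 in

Answer: ACCEPT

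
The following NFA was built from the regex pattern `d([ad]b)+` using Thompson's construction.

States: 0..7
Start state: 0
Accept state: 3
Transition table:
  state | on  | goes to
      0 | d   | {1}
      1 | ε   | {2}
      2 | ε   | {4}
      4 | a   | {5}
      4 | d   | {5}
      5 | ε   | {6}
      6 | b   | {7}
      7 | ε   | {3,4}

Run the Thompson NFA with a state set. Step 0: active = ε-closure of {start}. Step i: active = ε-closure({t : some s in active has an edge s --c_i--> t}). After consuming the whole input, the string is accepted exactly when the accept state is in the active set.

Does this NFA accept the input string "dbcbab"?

Answer: REJECT

Steps:
start: ε-closure({0}) = {0}
'd' @ 1: {1,2,4}
'b' @ 2: {}  — dead — no transitions
rest 'cbab' ignored (set empty)
after full input: {}  (accept=3 not in)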